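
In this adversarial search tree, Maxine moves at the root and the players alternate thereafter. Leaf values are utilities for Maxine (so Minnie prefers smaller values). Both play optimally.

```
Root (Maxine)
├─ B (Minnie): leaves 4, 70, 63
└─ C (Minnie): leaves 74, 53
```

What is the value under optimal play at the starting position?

53

B (Minnie): min(4, 70, 63) = 4
C (Minnie): min(74, 53) = 53
Root (Maxine): max(4, 53) = 53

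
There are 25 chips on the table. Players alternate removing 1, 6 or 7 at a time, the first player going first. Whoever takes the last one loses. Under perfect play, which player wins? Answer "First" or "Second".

Second

Positions where the player to move wins (W) vs loses (L):
i:   0  1  2  3  4  5  6  7  8  9 10 11 12 13 14 15 16 17 18 19 20 21 22 23 24 25
     W  L  W  L  W  L  W  W  W  W  W  W  W  L  W  L  W  L  W  W  W  W  W  W  W  L
Position 25 is L, so the second player wins.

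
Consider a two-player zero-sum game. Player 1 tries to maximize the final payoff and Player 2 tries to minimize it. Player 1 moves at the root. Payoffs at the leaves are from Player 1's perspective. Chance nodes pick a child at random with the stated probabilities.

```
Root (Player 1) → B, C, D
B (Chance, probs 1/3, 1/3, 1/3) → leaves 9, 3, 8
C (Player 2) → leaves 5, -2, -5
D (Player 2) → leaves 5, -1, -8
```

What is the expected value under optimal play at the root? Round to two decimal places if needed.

6.67

B (Chance): 1/3·9 + 1/3·3 + 1/3·8 = 6.67
C (Player 2): min(5, -2, -5) = -5
D (Player 2): min(5, -1, -8) = -8
Root (Player 1): max(6.67, -5, -8) = 6.67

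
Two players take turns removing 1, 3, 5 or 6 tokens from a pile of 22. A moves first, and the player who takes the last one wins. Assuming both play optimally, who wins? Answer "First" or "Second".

Second

Compute winning (W) and losing (L) positions by backward induction:
i:   0  1  2  3  4  5  6  7  8  9 10 11 12 13 14 15 16 17 18 19 20 21 22
     L  W  L  W  L  W  W  W  W  W  W  L  W  L  W  L  W  W  W  W  W  W  L
Position 22 is L, so the second player wins.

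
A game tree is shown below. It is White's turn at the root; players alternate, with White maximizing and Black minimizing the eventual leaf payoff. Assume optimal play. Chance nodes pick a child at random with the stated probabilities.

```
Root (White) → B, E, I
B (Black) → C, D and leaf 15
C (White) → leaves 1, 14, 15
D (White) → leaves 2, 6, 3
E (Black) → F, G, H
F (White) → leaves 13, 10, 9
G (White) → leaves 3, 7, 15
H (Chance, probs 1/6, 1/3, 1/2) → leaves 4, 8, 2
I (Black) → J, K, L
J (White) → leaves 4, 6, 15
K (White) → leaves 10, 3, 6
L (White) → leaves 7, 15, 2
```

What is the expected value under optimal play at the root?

10

C (White): max(1, 14, 15) = 15
D (White): max(2, 6, 3) = 6
B (Black): min(15, 6, 15) = 6
F (White): max(13, 10, 9) = 13
G (White): max(3, 7, 15) = 15
H (Chance): 1/6·4 + 1/3·8 + 1/2·2 = 4.33
E (Black): min(13, 15, 4.33) = 4.33
J (White): max(4, 6, 15) = 15
K (White): max(10, 3, 6) = 10
L (White): max(7, 15, 2) = 15
I (Black): min(15, 10, 15) = 10
Root (White): max(6, 4.33, 10) = 10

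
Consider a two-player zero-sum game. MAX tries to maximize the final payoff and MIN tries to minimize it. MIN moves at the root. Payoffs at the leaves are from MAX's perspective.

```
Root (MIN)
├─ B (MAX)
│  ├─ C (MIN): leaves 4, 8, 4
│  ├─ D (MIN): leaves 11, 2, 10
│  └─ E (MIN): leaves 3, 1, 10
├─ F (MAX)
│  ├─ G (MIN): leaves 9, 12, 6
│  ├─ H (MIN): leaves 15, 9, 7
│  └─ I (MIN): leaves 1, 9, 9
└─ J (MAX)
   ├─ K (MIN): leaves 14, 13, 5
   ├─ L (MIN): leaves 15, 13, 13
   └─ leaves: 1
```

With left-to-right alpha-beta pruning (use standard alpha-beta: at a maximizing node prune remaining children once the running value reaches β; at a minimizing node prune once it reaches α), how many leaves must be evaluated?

12

C [α=-∞,β=+∞]: v=4
D [α=4,β=+∞]: v=2 after child 2 ≤ α → α-cutoff, skip 1
E [α=4,β=+∞]: v=3 after child 1 ≤ α → α-cutoff, skip 2
B [α=-∞,β=+∞]: v=4
G [α=-∞,β=4]: v=6
F [α=-∞,β=4]: v=6 after child 1 ≥ β → β-cutoff, skip 2
K [α=-∞,β=4]: v=5
J [α=-∞,β=4]: v=5 after child 1 ≥ β → β-cutoff, skip 2
Root [α=-∞,β=+∞]: v=4
Leaves evaluated: 12 of 25.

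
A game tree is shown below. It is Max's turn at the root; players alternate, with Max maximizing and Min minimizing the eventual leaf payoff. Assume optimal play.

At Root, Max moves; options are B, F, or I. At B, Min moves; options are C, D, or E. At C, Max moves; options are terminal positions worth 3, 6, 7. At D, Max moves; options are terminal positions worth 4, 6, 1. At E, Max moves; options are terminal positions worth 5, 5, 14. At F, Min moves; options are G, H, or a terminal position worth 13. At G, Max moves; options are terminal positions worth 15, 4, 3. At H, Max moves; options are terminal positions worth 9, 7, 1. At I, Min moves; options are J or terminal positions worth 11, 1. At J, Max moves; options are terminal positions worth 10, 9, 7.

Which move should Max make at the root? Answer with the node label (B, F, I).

C (Max): max(3, 6, 7) = 7
D (Max): max(4, 6, 1) = 6
E (Max): max(5, 5, 14) = 14
B (Min): min(7, 6, 14) = 6
G (Max): max(15, 4, 3) = 15
H (Max): max(9, 7, 1) = 9
F (Min): min(15, 9, 13) = 9
J (Max): max(10, 9, 7) = 10
I (Min): min(10, 11, 1) = 1
Root (Max): max(6, 9, 1) = 9
Max picks the child with the highest value: F (value 9).

F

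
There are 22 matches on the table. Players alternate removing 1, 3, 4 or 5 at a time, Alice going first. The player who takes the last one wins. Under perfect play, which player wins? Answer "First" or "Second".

W/L table (W = player to move can force a win):
i:   0  1  2  3  4  5  6  7  8  9 10 11 12 13 14 15 16 17 18 19 20 21 22
     L  W  L  W  W  W  W  W  L  W  L  W  W  W  W  W  L  W  L  W  W  W  W
Position 22 is W, so the first player wins.

First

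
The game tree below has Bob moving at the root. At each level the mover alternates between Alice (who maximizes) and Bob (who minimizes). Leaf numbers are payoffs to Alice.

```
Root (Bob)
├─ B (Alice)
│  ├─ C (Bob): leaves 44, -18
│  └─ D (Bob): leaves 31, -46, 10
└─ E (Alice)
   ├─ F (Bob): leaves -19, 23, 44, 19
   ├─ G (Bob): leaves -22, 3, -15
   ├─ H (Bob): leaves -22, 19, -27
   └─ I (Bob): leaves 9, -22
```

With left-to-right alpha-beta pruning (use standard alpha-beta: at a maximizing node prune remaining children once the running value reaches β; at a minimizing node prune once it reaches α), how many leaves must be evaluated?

12

C [α=-∞,β=+∞]: v=-18
D [α=-18,β=+∞]: v=-46 after child 2 ≤ α → α-cutoff, skip 1
B [α=-∞,β=+∞]: v=-18
F [α=-∞,β=-18]: v=-19
G [α=-19,β=-18]: v=-22 after child 1 ≤ α → α-cutoff, skip 2
H [α=-19,β=-18]: v=-22 after child 1 ≤ α → α-cutoff, skip 2
I [α=-19,β=-18]: v=-22
E [α=-∞,β=-18]: v=-19
Root [α=-∞,β=+∞]: v=-19
Leaves evaluated: 12 of 17.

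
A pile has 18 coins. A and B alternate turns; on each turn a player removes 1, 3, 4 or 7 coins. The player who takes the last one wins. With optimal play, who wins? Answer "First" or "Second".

Second

Positions where the player to move wins (W) vs loses (L):
i:   0  1  2  3  4  5  6  7  8  9 10 11 12 13 14 15 16 17 18
     L  W  L  W  W  W  W  W  L  W  L  W  W  W  W  W  L  W  L
Position 18 is L, so the second player wins.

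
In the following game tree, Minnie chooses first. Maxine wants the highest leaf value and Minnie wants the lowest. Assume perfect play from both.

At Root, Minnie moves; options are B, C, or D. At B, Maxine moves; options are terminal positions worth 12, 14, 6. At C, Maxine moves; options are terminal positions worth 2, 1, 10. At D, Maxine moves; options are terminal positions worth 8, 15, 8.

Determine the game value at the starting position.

B (Maxine): max(12, 14, 6) = 14
C (Maxine): max(2, 1, 10) = 10
D (Maxine): max(8, 15, 8) = 15
Root (Minnie): min(14, 10, 15) = 10

10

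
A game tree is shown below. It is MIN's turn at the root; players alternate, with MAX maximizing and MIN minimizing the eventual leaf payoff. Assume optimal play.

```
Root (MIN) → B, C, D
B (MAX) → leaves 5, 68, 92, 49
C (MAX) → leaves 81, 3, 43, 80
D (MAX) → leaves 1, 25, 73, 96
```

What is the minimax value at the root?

B (MAX): max(5, 68, 92, 49) = 92
C (MAX): max(81, 3, 43, 80) = 81
D (MAX): max(1, 25, 73, 96) = 96
Root (MIN): min(92, 81, 96) = 81

81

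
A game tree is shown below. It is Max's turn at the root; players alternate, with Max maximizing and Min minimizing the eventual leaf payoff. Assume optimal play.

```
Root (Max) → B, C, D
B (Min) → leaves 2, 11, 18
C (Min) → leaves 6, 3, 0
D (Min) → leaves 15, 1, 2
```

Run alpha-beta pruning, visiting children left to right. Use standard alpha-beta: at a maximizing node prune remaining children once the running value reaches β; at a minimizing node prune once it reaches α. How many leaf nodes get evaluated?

B [α=-∞,β=+∞]: v=2
C [α=2,β=+∞]: v=0
D [α=2,β=+∞]: v=1 after child 2 ≤ α → α-cutoff, skip 1
Root [α=-∞,β=+∞]: v=2
Leaves evaluated: 8 of 9.

8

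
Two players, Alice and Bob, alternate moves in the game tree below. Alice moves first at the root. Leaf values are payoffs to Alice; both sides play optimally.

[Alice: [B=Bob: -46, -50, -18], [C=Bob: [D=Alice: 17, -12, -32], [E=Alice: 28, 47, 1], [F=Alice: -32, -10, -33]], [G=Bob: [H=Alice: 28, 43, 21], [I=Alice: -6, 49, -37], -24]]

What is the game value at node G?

-24

H: max(28, 43, 21) = 43
I: max(-6, 49, -37) = 49
G: min(43, 49, -24) = -24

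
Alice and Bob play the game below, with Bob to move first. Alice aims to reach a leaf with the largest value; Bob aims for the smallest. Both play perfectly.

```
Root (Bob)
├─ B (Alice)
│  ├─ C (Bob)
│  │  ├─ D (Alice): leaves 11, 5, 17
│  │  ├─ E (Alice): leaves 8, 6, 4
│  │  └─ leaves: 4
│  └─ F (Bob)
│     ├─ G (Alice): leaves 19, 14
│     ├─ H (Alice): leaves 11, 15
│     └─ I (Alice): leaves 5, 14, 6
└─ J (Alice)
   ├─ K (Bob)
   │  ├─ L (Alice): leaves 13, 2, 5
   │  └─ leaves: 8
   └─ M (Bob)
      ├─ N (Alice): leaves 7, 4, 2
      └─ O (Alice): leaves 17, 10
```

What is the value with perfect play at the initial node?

D (Alice): max(11, 5, 17) = 17
E (Alice): max(8, 6, 4) = 8
C (Bob): min(17, 8, 4) = 4
G (Alice): max(19, 14) = 19
H (Alice): max(11, 15) = 15
I (Alice): max(5, 14, 6) = 14
F (Bob): min(19, 15, 14) = 14
B (Alice): max(4, 14) = 14
L (Alice): max(13, 2, 5) = 13
K (Bob): min(13, 8) = 8
N (Alice): max(7, 4, 2) = 7
O (Alice): max(17, 10) = 17
M (Bob): min(7, 17) = 7
J (Alice): max(8, 7) = 8
Root (Bob): min(14, 8) = 8

8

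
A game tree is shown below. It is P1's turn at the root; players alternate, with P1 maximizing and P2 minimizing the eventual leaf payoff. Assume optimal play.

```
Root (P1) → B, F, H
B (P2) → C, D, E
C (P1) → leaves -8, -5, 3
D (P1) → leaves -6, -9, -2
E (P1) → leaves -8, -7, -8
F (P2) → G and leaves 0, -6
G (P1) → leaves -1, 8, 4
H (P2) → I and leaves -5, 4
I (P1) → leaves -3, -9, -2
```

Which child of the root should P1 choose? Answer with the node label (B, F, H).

H

C (P1): max(-8, -5, 3) = 3
D (P1): max(-6, -9, -2) = -2
E (P1): max(-8, -7, -8) = -7
B (P2): min(3, -2, -7) = -7
G (P1): max(-1, 8, 4) = 8
F (P2): min(8, 0, -6) = -6
I (P1): max(-3, -9, -2) = -2
H (P2): min(-2, -5, 4) = -5
Root (P1): max(-7, -6, -5) = -5
P1 picks the child with the highest value: H (value -5).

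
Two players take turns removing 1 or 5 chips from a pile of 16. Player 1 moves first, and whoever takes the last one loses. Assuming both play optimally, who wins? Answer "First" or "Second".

Positions where the player to move wins (W) vs loses (L):
i:   0  1  2  3  4  5  6  7  8  9 10 11 12 13 14 15 16
     W  L  W  L  W  L  W  L  W  L  W  L  W  L  W  L  W
Position 16 is W, so the first player wins.

First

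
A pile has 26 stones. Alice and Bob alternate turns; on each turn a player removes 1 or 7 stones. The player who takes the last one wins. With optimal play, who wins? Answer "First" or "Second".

Mark each pile size as W (mover wins) or L (mover loses):
i:   0  1  2  3  4  5  6  7  8  9 10 11 12 13 14 15 16 17 18 19 20 21 22 23 24 25 26
     L  W  L  W  L  W  L  W  L  W  L  W  L  W  L  W  L  W  L  W  L  W  L  W  L  W  L
Position 26 is L, so the second player wins.

Second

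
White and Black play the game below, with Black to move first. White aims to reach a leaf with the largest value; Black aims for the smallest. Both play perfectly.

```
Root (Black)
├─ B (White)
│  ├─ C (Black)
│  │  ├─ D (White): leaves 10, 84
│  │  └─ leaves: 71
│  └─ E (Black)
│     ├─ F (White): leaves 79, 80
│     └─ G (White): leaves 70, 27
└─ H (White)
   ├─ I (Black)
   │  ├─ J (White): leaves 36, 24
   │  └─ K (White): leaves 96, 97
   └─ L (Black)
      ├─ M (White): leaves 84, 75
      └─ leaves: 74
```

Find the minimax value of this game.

71

D (White): max(10, 84) = 84
C (Black): min(84, 71) = 71
F (White): max(79, 80) = 80
G (White): max(70, 27) = 70
E (Black): min(80, 70) = 70
B (White): max(71, 70) = 71
J (White): max(36, 24) = 36
K (White): max(96, 97) = 97
I (Black): min(36, 97) = 36
M (White): max(84, 75) = 84
L (Black): min(84, 74) = 74
H (White): max(36, 74) = 74
Root (Black): min(71, 74) = 71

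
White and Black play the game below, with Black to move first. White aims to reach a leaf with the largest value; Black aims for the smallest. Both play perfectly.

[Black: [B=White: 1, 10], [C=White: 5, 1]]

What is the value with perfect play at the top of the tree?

B (White): max(1, 10) = 10
C (White): max(5, 1) = 5
Root (Black): min(10, 5) = 5

5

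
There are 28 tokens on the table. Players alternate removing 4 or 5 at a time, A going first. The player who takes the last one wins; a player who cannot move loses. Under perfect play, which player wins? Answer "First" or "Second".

Second

Mark each pile size as W (mover wins) or L (mover loses):
i:   0  1  2  3  4  5  6  7  8  9 10 11 12 13 14 15 16 17 18 19 20 21 22 23 24 25 26 27 28
     L  L  L  L  W  W  W  W  W  L  L  L  L  W  W  W  W  W  L  L  L  L  W  W  W  W  W  L  L
Position 28 is L, so the second player wins.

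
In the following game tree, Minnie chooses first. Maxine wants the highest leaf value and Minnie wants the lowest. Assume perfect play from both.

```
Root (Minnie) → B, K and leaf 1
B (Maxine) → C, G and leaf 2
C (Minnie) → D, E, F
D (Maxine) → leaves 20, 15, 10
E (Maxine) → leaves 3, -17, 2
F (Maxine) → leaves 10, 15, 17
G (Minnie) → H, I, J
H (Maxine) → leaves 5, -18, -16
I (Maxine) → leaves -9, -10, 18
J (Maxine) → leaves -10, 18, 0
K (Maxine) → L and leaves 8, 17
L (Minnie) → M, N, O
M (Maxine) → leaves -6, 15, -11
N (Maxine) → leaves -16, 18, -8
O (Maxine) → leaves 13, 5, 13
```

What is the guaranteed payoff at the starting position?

D (Maxine): max(20, 15, 10) = 20
E (Maxine): max(3, -17, 2) = 3
F (Maxine): max(10, 15, 17) = 17
C (Minnie): min(20, 3, 17) = 3
H (Maxine): max(5, -18, -16) = 5
I (Maxine): max(-9, -10, 18) = 18
J (Maxine): max(-10, 18, 0) = 18
G (Minnie): min(5, 18, 18) = 5
B (Maxine): max(3, 5, 2) = 5
M (Maxine): max(-6, 15, -11) = 15
N (Maxine): max(-16, 18, -8) = 18
O (Maxine): max(13, 5, 13) = 13
L (Minnie): min(15, 18, 13) = 13
K (Maxine): max(13, 8, 17) = 17
Root (Minnie): min(5, 17, 1) = 1

1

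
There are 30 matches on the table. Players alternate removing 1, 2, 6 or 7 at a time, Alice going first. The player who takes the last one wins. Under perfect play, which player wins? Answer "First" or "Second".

First

Positions where the player to move wins (W) vs loses (L):
i:   0  1  2  3  4  5  6  7  8  9 10 11 12 13 14 15 16 17 18 19 20 21 22 23 24 25 26 27 28 29 30
     L  W  W  L  W  W  W  W  L  W  W  L  W  W  W  W  L  W  W  L  W  W  W  W  L  W  W  L  W  W  W
Position 30 is W, so the first player wins.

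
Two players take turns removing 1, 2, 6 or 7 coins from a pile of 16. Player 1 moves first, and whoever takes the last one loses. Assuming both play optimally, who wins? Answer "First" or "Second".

Mark each pile size as W (mover wins) or L (mover loses):
i:   0  1  2  3  4  5  6  7  8  9 10 11 12 13 14 15 16
     W  L  W  W  L  W  W  W  W  L  W  W  L  W  W  W  W
Position 16 is W, so the first player wins.

First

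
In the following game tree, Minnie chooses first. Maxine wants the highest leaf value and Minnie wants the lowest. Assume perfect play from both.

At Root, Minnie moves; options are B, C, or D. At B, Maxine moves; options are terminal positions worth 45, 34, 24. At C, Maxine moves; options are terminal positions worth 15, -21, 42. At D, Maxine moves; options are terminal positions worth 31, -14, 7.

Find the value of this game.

B (Maxine): max(45, 34, 24) = 45
C (Maxine): max(15, -21, 42) = 42
D (Maxine): max(31, -14, 7) = 31
Root (Minnie): min(45, 42, 31) = 31

31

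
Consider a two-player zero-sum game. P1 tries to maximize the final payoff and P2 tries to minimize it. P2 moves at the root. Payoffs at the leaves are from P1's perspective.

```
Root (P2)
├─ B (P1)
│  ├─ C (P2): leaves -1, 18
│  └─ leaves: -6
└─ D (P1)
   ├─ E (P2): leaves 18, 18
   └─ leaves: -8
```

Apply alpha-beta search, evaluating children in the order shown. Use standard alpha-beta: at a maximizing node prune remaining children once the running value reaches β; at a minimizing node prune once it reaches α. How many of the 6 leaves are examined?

C [α=-∞,β=+∞]: v=-1
B [α=-∞,β=+∞]: v=-1
E [α=-∞,β=-1]: v=18
D [α=-∞,β=-1]: v=18 after child 1 ≥ β → β-cutoff, skip 1
Root [α=-∞,β=+∞]: v=-1
Leaves evaluated: 5 of 6.

5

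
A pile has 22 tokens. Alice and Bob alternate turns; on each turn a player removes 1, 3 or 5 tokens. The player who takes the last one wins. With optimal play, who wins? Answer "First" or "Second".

Second

Mark each pile size as W (mover wins) or L (mover loses):
i:   0  1  2  3  4  5  6  7  8  9 10 11 12 13 14 15 16 17 18 19 20 21 22
     L  W  L  W  L  W  L  W  L  W  L  W  L  W  L  W  L  W  L  W  L  W  L
Position 22 is L, so the second player wins.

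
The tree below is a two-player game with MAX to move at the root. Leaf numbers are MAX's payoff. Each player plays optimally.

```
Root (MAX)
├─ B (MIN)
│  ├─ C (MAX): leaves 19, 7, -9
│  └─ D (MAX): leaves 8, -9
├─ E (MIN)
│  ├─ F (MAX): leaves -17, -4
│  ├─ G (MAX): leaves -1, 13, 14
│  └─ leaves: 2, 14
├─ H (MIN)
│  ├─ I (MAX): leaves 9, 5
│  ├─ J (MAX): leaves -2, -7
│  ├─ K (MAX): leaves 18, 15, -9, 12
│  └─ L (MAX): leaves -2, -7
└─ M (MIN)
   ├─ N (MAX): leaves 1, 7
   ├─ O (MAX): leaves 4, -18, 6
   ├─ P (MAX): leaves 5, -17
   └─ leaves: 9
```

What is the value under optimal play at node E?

F: max(-17, -4) = -4
G: max(-1, 13, 14) = 14
E: min(-4, 14, 2, 14) = -4

-4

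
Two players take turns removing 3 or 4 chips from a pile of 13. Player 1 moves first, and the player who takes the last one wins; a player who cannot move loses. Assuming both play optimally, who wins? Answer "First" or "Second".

First

i:   0  1  2  3  4  5  6  7  8  9 10 11 12 13
     L  L  L  W  W  W  W  L  L  L  W  W  W  W
Position 13 is W, so the first player wins.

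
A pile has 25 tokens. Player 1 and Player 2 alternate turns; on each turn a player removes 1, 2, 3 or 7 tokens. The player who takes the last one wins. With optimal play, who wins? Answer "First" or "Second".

First

Compute winning (W) and losing (L) positions by backward induction:
i:   0  1  2  3  4  5  6  7  8  9 10 11 12 13 14 15 16 17 18 19 20 21 22 23 24 25
     L  W  W  W  L  W  W  W  L  W  W  W  L  W  W  W  L  W  W  W  L  W  W  W  L  W
Position 25 is W, so the first player wins.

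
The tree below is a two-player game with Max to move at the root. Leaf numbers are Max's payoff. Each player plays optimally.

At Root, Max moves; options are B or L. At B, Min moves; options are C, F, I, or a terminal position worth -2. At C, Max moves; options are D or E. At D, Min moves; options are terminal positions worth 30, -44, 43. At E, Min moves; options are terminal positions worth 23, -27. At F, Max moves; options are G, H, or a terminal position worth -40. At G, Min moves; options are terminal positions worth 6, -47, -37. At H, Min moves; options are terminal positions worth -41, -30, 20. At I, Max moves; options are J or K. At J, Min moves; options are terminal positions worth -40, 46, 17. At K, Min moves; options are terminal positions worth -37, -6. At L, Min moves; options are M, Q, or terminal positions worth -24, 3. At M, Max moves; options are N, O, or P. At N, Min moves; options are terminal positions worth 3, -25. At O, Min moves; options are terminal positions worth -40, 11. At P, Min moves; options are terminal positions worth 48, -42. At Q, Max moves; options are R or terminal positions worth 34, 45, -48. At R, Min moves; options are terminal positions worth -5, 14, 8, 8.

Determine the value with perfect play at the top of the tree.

D (Min): min(30, -44, 43) = -44
E (Min): min(23, -27) = -27
C (Max): max(-44, -27) = -27
G (Min): min(6, -47, -37) = -47
H (Min): min(-41, -30, 20) = -41
F (Max): max(-47, -41, -40) = -40
J (Min): min(-40, 46, 17) = -40
K (Min): min(-37, -6) = -37
I (Max): max(-40, -37) = -37
B (Min): min(-27, -40, -37, -2) = -40
N (Min): min(3, -25) = -25
O (Min): min(-40, 11) = -40
P (Min): min(48, -42) = -42
M (Max): max(-25, -40, -42) = -25
R (Min): min(-5, 14, 8, 8) = -5
Q (Max): max(-5, 34, 45, -48) = 45
L (Min): min(-25, 45, -24, 3) = -25
Root (Max): max(-40, -25) = -25

-25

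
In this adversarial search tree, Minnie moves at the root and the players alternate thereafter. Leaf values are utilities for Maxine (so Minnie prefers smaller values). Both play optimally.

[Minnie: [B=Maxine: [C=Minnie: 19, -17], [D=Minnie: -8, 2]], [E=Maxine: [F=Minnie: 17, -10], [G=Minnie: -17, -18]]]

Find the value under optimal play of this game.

C (Minnie): min(19, -17) = -17
D (Minnie): min(-8, 2) = -8
B (Maxine): max(-17, -8) = -8
F (Minnie): min(17, -10) = -10
G (Minnie): min(-17, -18) = -18
E (Maxine): max(-10, -18) = -10
Root (Minnie): min(-8, -10) = -10

-10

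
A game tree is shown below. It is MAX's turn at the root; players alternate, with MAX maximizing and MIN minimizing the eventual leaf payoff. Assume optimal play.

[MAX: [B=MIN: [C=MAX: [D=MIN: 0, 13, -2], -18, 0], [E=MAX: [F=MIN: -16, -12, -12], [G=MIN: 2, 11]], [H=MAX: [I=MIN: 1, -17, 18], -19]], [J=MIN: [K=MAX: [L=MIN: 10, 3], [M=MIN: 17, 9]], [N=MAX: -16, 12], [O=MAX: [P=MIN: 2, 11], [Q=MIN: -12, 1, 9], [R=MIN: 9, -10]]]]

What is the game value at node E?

2

F: min(-16, -12, -12) = -16
G: min(2, 11) = 2
E: max(-16, 2) = 2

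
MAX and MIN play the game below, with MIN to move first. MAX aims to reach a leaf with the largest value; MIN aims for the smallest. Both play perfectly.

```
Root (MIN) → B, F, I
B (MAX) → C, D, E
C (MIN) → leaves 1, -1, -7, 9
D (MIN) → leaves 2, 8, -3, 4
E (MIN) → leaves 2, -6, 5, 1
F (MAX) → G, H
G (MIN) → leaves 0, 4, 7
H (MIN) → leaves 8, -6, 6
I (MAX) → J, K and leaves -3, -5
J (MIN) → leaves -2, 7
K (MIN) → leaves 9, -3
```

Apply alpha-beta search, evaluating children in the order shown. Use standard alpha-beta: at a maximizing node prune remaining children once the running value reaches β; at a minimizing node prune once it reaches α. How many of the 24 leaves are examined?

15

C [α=-∞,β=+∞]: v=-7
D [α=-7,β=+∞]: v=-3
E [α=-3,β=+∞]: v=-6 after child 2 ≤ α → α-cutoff, skip 2
B [α=-∞,β=+∞]: v=-3
G [α=-∞,β=-3]: v=0
F [α=-∞,β=-3]: v=0 after child 1 ≥ β → β-cutoff, skip 1
J [α=-∞,β=-3]: v=-2
I [α=-∞,β=-3]: v=-2 after child 1 ≥ β → β-cutoff, skip 3
Root [α=-∞,β=+∞]: v=-3
Leaves evaluated: 15 of 24.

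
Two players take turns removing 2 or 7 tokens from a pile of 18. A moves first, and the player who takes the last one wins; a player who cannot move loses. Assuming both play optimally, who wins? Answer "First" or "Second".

i:   0  1  2  3  4  5  6  7  8  9 10 11 12 13 14 15 16 17 18
     L  L  W  W  L  L  W  W  W  L  L  W  W  L  L  W  W  W  L
Position 18 is L, so the second player wins.

Second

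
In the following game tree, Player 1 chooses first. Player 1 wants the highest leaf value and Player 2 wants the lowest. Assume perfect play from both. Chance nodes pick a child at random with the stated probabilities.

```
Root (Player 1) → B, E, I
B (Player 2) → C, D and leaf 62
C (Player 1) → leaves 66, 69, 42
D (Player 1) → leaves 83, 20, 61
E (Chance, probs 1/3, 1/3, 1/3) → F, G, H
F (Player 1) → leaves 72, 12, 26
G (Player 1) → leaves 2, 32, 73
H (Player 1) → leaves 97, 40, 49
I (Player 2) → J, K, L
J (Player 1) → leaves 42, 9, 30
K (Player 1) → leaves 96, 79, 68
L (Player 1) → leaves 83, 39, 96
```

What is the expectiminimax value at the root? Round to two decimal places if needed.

C (Player 1): max(66, 69, 42) = 69
D (Player 1): max(83, 20, 61) = 83
B (Player 2): min(69, 83, 62) = 62
F (Player 1): max(72, 12, 26) = 72
G (Player 1): max(2, 32, 73) = 73
H (Player 1): max(97, 40, 49) = 97
E (Chance): 1/3·72 + 1/3·73 + 1/3·97 = 80.67
J (Player 1): max(42, 9, 30) = 42
K (Player 1): max(96, 79, 68) = 96
L (Player 1): max(83, 39, 96) = 96
I (Player 2): min(42, 96, 96) = 42
Root (Player 1): max(62, 80.67, 42) = 80.67

80.67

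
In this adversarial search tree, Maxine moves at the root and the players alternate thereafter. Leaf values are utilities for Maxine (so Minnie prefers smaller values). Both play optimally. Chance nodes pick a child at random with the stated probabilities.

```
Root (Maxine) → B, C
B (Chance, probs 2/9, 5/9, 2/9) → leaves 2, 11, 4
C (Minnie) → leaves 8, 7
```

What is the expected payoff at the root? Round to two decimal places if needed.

B (Chance): 2/9·2 + 5/9·11 + 2/9·4 = 7.44
C (Minnie): min(8, 7) = 7
Root (Maxine): max(7.44, 7) = 7.44

7.44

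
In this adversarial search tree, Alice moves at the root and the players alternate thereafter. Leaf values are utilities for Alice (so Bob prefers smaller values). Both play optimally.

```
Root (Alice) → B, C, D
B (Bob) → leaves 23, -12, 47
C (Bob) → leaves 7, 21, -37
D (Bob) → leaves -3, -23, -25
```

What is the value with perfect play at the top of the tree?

-12

B (Bob): min(23, -12, 47) = -12
C (Bob): min(7, 21, -37) = -37
D (Bob): min(-3, -23, -25) = -25
Root (Alice): max(-12, -37, -25) = -12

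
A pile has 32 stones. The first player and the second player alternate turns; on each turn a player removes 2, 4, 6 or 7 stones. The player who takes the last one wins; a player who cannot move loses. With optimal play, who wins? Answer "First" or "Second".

First

W/L table (W = player to move can force a win):
i:   0  1  2  3  4  5  6  7  8  9 10 11 12 13 14 15 16 17 18 19 20 21 22 23 24 25 26 27 28 29 30 31 32
     L  L  W  W  W  W  W  W  W  L  L  W  W  W  W  W  W  W  L  L  W  W  W  W  W  W  W  L  L  W  W  W  W
Position 32 is W, so the first player wins.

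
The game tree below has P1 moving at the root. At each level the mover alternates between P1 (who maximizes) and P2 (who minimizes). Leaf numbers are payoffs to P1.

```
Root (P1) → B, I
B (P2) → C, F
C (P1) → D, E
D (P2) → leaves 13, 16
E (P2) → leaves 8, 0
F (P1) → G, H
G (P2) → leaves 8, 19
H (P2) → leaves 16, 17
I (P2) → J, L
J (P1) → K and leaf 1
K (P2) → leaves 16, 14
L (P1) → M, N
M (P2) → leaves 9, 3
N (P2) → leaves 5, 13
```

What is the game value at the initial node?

D (P2): min(13, 16) = 13
E (P2): min(8, 0) = 0
C (P1): max(13, 0) = 13
G (P2): min(8, 19) = 8
H (P2): min(16, 17) = 16
F (P1): max(8, 16) = 16
B (P2): min(13, 16) = 13
K (P2): min(16, 14) = 14
J (P1): max(14, 1) = 14
M (P2): min(9, 3) = 3
N (P2): min(5, 13) = 5
L (P1): max(3, 5) = 5
I (P2): min(14, 5) = 5
Root (P1): max(13, 5) = 13

13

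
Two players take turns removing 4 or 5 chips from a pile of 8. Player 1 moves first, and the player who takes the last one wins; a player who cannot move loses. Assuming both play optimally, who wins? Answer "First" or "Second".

First

W/L table (W = player to move can force a win):
i:   0  1  2  3  4  5  6  7  8
     L  L  L  L  W  W  W  W  W
Position 8 is W, so the first player wins.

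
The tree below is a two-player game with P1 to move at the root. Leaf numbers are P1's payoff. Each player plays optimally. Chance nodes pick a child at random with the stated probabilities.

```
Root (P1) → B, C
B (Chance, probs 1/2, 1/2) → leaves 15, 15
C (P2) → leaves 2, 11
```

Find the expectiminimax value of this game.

B (Chance): 1/2·15 + 1/2·15 = 15
C (P2): min(2, 11) = 2
Root (P1): max(15, 2) = 15

15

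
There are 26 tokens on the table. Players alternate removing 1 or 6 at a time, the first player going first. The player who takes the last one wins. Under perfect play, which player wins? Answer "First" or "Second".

First

i:   0  1  2  3  4  5  6  7  8  9 10 11 12 13 14 15 16 17 18 19 20 21 22 23 24 25 26
     L  W  L  W  L  W  W  L  W  L  W  L  W  W  L  W  L  W  L  W  W  L  W  L  W  L  W
Position 26 is W, so the first player wins.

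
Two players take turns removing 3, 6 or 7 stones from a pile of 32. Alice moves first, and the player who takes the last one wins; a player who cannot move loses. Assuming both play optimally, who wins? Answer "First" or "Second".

Positions where the player to move wins (W) vs loses (L):
i:   0  1  2  3  4  5  6  7  8  9 10 11 12 13 14 15 16 17 18 19 20 21 22 23 24 25 26 27 28 29 30 31 32
     L  L  L  W  W  W  W  W  W  W  L  L  L  W  W  W  W  W  W  W  L  L  L  W  W  W  W  W  W  W  L  L  L
Position 32 is L, so the second player wins.

Second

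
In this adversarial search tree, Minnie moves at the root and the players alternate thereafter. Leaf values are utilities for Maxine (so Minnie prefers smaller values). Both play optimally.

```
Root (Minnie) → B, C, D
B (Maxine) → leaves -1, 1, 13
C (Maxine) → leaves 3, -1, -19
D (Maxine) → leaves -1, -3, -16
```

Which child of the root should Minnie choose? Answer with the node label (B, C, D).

B (Maxine): max(-1, 1, 13) = 13
C (Maxine): max(3, -1, -19) = 3
D (Maxine): max(-1, -3, -16) = -1
Root (Minnie): min(13, 3, -1) = -1
Minnie picks the child with the lowest value: D (value -1).

D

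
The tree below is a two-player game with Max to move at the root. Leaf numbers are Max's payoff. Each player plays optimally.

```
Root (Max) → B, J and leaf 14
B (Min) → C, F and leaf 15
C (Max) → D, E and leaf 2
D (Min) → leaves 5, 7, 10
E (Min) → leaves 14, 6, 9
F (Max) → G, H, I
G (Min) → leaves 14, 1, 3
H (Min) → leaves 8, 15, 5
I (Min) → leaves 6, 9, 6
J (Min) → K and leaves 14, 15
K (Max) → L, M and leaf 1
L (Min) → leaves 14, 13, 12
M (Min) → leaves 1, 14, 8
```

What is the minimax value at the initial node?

14

D (Min): min(5, 7, 10) = 5
E (Min): min(14, 6, 9) = 6
C (Max): max(5, 6, 2) = 6
G (Min): min(14, 1, 3) = 1
H (Min): min(8, 15, 5) = 5
I (Min): min(6, 9, 6) = 6
F (Max): max(1, 5, 6) = 6
B (Min): min(6, 6, 15) = 6
L (Min): min(14, 13, 12) = 12
M (Min): min(1, 14, 8) = 1
K (Max): max(12, 1, 1) = 12
J (Min): min(12, 14, 15) = 12
Root (Max): max(6, 12, 14) = 14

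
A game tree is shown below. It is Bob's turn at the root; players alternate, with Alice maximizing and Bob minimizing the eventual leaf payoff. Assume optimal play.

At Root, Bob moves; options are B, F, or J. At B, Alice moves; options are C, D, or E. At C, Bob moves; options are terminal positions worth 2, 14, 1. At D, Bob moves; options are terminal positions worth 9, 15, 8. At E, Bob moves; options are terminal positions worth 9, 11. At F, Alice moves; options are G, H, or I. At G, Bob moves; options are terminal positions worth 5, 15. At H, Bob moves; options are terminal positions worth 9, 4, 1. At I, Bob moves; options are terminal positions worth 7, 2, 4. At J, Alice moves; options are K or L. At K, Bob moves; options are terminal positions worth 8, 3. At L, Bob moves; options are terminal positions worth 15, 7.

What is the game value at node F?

G: min(5, 15) = 5
H: min(9, 4, 1) = 1
I: min(7, 2, 4) = 2
F: max(5, 1, 2) = 5

5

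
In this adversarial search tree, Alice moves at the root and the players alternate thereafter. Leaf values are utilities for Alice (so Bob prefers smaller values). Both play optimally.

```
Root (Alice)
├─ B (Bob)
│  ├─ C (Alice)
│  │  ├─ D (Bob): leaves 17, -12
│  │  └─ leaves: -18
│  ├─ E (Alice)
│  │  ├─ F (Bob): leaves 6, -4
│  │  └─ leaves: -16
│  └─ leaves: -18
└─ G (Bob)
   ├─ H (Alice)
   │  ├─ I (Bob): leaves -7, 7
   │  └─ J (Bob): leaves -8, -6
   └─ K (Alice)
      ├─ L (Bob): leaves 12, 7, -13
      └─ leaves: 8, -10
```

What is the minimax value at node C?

D: min(17, -12) = -12
C: max(-12, -18) = -12

-12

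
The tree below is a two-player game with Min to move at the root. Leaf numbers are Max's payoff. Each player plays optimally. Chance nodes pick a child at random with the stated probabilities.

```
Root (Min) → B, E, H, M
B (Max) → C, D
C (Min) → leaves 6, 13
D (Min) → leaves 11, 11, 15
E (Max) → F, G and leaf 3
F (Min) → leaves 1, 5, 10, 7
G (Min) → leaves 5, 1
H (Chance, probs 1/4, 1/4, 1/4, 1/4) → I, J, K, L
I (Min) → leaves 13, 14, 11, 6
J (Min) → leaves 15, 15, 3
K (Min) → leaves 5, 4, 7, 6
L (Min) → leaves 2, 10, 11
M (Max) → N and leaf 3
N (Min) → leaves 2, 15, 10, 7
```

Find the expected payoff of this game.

C (Min): min(6, 13) = 6
D (Min): min(11, 11, 15) = 11
B (Max): max(6, 11) = 11
F (Min): min(1, 5, 10, 7) = 1
G (Min): min(5, 1) = 1
E (Max): max(1, 1, 3) = 3
I (Min): min(13, 14, 11, 6) = 6
J (Min): min(15, 15, 3) = 3
K (Min): min(5, 4, 7, 6) = 4
L (Min): min(2, 10, 11) = 2
H (Chance): 1/4·6 + 1/4·3 + 1/4·4 + 1/4·2 = 3.75
N (Min): min(2, 15, 10, 7) = 2
M (Max): max(2, 3) = 3
Root (Min): min(11, 3, 3.75, 3) = 3

3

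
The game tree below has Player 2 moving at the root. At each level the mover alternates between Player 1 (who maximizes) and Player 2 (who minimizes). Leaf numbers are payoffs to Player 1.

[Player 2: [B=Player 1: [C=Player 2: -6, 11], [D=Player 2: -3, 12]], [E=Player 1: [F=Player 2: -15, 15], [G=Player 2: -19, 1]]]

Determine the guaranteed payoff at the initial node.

-15

C (Player 2): min(-6, 11) = -6
D (Player 2): min(-3, 12) = -3
B (Player 1): max(-6, -3) = -3
F (Player 2): min(-15, 15) = -15
G (Player 2): min(-19, 1) = -19
E (Player 1): max(-15, -19) = -15
Root (Player 2): min(-3, -15) = -15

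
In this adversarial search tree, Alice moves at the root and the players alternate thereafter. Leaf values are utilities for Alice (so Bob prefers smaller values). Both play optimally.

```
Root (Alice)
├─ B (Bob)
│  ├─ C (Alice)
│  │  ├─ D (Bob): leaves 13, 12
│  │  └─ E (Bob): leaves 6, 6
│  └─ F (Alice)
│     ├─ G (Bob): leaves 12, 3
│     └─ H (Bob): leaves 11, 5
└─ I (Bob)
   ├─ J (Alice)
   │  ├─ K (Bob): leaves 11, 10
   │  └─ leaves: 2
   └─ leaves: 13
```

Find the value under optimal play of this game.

D (Bob): min(13, 12) = 12
E (Bob): min(6, 6) = 6
C (Alice): max(12, 6) = 12
G (Bob): min(12, 3) = 3
H (Bob): min(11, 5) = 5
F (Alice): max(3, 5) = 5
B (Bob): min(12, 5) = 5
K (Bob): min(11, 10) = 10
J (Alice): max(10, 2) = 10
I (Bob): min(10, 13) = 10
Root (Alice): max(5, 10) = 10

10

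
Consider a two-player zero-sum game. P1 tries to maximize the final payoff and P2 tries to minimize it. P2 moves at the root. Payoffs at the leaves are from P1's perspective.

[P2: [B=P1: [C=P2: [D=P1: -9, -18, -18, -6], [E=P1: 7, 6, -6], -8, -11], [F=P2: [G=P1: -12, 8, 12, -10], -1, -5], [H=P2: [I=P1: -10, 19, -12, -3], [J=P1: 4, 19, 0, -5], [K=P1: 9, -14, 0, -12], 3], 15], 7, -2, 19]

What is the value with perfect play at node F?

-5

G: max(-12, 8, 12, -10) = 12
F: min(12, -1, -5) = -5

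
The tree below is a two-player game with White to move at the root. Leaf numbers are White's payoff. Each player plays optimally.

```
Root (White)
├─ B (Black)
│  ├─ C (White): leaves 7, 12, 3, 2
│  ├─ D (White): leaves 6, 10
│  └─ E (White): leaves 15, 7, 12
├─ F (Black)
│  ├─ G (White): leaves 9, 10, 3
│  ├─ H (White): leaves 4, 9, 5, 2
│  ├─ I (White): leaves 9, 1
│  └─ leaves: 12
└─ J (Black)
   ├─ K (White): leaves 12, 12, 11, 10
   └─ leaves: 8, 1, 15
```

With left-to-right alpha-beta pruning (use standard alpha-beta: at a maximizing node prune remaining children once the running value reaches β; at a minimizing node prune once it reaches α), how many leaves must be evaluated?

C [α=-∞,β=+∞]: v=12
D [α=-∞,β=12]: v=10
E [α=-∞,β=10]: v=15 after child 1 ≥ β → β-cutoff, skip 2
B [α=-∞,β=+∞]: v=10
G [α=10,β=+∞]: v=10
F [α=10,β=+∞]: v=10 after child 1 ≤ α → α-cutoff, skip 3
K [α=10,β=+∞]: v=12
J [α=10,β=+∞]: v=8 after child 2 ≤ α → α-cutoff, skip 2
Root [α=-∞,β=+∞]: v=10
Leaves evaluated: 15 of 26.

15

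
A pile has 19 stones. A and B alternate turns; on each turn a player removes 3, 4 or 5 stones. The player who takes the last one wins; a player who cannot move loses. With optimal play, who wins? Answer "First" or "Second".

First

i:   0  1  2  3  4  5  6  7  8  9 10 11 12 13 14 15 16 17 18 19
     L  L  L  W  W  W  W  W  L  L  L  W  W  W  W  W  L  L  L  W
Position 19 is W, so the first player wins.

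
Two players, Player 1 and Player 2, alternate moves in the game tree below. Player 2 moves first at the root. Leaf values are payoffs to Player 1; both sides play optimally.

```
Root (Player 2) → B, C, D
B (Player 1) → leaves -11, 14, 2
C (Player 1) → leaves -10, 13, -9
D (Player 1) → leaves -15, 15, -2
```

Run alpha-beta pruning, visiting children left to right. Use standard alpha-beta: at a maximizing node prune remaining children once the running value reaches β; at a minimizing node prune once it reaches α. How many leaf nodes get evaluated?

B [α=-∞,β=+∞]: v=14
C [α=-∞,β=14]: v=13
D [α=-∞,β=13]: v=15 after child 2 ≥ β → β-cutoff, skip 1
Root [α=-∞,β=+∞]: v=13
Leaves evaluated: 8 of 9.

8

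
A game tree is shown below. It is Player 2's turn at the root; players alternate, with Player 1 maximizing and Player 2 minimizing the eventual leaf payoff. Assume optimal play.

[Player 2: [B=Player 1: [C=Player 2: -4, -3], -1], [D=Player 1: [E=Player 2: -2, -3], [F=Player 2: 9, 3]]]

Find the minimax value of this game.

-1

C (Player 2): min(-4, -3) = -4
B (Player 1): max(-4, -1) = -1
E (Player 2): min(-2, -3) = -3
F (Player 2): min(9, 3) = 3
D (Player 1): max(-3, 3) = 3
Root (Player 2): min(-1, 3) = -1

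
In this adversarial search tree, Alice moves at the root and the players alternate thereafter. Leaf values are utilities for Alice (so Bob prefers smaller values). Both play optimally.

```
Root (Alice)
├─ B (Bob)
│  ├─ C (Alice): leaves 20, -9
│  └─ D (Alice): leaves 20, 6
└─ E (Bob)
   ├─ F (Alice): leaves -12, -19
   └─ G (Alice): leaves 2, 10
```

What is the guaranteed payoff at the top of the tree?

C (Alice): max(20, -9) = 20
D (Alice): max(20, 6) = 20
B (Bob): min(20, 20) = 20
F (Alice): max(-12, -19) = -12
G (Alice): max(2, 10) = 10
E (Bob): min(-12, 10) = -12
Root (Alice): max(20, -12) = 20

20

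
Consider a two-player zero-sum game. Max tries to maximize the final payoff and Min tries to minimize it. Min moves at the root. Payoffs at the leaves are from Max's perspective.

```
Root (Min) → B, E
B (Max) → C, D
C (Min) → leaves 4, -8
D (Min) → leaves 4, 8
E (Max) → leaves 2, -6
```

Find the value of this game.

C (Min): min(4, -8) = -8
D (Min): min(4, 8) = 4
B (Max): max(-8, 4) = 4
E (Max): max(2, -6) = 2
Root (Min): min(4, 2) = 2

2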